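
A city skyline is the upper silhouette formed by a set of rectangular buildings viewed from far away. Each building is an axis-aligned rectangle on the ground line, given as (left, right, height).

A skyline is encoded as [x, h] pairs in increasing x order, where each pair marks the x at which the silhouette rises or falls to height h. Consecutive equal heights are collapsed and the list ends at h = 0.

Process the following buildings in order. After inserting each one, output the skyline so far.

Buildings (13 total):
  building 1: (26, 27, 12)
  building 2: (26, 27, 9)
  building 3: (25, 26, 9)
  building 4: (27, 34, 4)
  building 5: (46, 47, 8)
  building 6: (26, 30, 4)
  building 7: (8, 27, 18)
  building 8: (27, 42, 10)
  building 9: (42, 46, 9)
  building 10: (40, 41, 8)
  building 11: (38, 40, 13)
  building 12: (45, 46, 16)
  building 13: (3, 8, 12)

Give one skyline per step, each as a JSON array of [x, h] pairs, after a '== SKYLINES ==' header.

== SKYLINES ==
[[26,12],[27,0]]
[[26,12],[27,0]]
[[25,9],[26,12],[27,0]]
[[25,9],[26,12],[27,4],[34,0]]
[[25,9],[26,12],[27,4],[34,0],[46,8],[47,0]]
[[25,9],[26,12],[27,4],[34,0],[46,8],[47,0]]
[[8,18],[27,4],[34,0],[46,8],[47,0]]
[[8,18],[27,10],[42,0],[46,8],[47,0]]
[[8,18],[27,10],[42,9],[46,8],[47,0]]
[[8,18],[27,10],[42,9],[46,8],[47,0]]
[[8,18],[27,10],[38,13],[40,10],[42,9],[46,8],[47,0]]
[[8,18],[27,10],[38,13],[40,10],[42,9],[45,16],[46,8],[47,0]]
[[3,12],[8,18],[27,10],[38,13],[40,10],[42,9],[45,16],[46,8],[47,0]]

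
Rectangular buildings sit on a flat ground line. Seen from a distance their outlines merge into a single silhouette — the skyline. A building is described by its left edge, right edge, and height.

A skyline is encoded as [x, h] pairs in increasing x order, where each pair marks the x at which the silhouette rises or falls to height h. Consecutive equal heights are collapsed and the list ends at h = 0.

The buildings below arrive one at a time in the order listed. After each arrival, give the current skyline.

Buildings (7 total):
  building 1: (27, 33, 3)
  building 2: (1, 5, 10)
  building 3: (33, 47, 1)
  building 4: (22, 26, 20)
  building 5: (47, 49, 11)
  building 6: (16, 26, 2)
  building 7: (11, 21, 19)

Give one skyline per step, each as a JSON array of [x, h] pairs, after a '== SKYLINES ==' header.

== SKYLINES ==
[[27,3],[33,0]]
[[1,10],[5,0],[27,3],[33,0]]
[[1,10],[5,0],[27,3],[33,1],[47,0]]
[[1,10],[5,0],[22,20],[26,0],[27,3],[33,1],[47,0]]
[[1,10],[5,0],[22,20],[26,0],[27,3],[33,1],[47,11],[49,0]]
[[1,10],[5,0],[16,2],[22,20],[26,0],[27,3],[33,1],[47,11],[49,0]]
[[1,10],[5,0],[11,19],[21,2],[22,20],[26,0],[27,3],[33,1],[47,11],[49,0]]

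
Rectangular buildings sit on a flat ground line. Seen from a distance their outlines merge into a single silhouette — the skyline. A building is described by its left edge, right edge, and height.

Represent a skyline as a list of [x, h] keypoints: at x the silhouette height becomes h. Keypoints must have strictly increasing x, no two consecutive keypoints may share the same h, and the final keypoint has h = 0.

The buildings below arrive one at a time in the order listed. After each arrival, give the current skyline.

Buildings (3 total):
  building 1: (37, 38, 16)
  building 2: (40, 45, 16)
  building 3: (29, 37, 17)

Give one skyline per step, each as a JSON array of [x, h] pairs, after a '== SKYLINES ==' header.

== SKYLINES ==
[[37,16],[38,0]]
[[37,16],[38,0],[40,16],[45,0]]
[[29,17],[37,16],[38,0],[40,16],[45,0]]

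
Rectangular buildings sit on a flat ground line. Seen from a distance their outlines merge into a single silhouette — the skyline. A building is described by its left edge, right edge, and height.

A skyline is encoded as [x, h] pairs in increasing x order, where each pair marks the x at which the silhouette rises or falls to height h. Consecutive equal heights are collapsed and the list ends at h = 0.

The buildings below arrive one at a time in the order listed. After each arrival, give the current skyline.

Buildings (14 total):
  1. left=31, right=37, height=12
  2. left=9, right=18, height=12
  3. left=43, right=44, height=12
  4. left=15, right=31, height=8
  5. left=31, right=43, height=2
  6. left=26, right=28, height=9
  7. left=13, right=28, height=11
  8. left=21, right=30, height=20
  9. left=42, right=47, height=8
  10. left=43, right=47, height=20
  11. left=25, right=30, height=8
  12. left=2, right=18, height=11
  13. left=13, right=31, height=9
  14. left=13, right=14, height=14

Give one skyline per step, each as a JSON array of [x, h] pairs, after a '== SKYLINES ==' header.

== SKYLINES ==
[[31,12],[37,0]]
[[9,12],[18,0],[31,12],[37,0]]
[[9,12],[18,0],[31,12],[37,0],[43,12],[44,0]]
[[9,12],[18,8],[31,12],[37,0],[43,12],[44,0]]
[[9,12],[18,8],[31,12],[37,2],[43,12],[44,0]]
[[9,12],[18,8],[26,9],[28,8],[31,12],[37,2],[43,12],[44,0]]
[[9,12],[18,11],[28,8],[31,12],[37,2],[43,12],[44,0]]
[[9,12],[18,11],[21,20],[30,8],[31,12],[37,2],[43,12],[44,0]]
[[9,12],[18,11],[21,20],[30,8],[31,12],[37,2],[42,8],[43,12],[44,8],[47,0]]
[[9,12],[18,11],[21,20],[30,8],[31,12],[37,2],[42,8],[43,20],[47,0]]
[[9,12],[18,11],[21,20],[30,8],[31,12],[37,2],[42,8],[43,20],[47,0]]
[[2,11],[9,12],[18,11],[21,20],[30,8],[31,12],[37,2],[42,8],[43,20],[47,0]]
[[2,11],[9,12],[18,11],[21,20],[30,9],[31,12],[37,2],[42,8],[43,20],[47,0]]
[[2,11],[9,12],[13,14],[14,12],[18,11],[21,20],[30,9],[31,12],[37,2],[42,8],[43,20],[47,0]]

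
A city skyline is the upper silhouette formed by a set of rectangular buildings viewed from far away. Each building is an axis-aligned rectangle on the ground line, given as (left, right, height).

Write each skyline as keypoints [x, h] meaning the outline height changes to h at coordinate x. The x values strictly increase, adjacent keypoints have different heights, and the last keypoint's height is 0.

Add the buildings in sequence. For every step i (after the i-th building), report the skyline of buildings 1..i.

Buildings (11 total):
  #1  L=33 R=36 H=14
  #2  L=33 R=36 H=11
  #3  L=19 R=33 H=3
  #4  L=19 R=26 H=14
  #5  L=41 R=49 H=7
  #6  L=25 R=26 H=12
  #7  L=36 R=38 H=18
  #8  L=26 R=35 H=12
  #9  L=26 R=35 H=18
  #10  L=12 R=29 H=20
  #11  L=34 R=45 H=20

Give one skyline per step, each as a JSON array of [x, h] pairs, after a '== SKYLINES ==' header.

== SKYLINES ==
[[33,14],[36,0]]
[[33,14],[36,0]]
[[19,3],[33,14],[36,0]]
[[19,14],[26,3],[33,14],[36,0]]
[[19,14],[26,3],[33,14],[36,0],[41,7],[49,0]]
[[19,14],[26,3],[33,14],[36,0],[41,7],[49,0]]
[[19,14],[26,3],[33,14],[36,18],[38,0],[41,7],[49,0]]
[[19,14],[26,12],[33,14],[36,18],[38,0],[41,7],[49,0]]
[[19,14],[26,18],[35,14],[36,18],[38,0],[41,7],[49,0]]
[[12,20],[29,18],[35,14],[36,18],[38,0],[41,7],[49,0]]
[[12,20],[29,18],[34,20],[45,7],[49,0]]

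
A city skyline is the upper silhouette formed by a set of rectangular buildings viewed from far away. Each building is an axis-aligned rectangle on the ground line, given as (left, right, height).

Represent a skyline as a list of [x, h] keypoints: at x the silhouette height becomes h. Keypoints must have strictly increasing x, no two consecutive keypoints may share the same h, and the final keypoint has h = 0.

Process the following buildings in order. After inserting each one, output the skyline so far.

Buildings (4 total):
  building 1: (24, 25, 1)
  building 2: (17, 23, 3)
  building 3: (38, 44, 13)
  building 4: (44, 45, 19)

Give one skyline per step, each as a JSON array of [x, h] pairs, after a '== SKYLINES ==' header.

== SKYLINES ==
[[24,1],[25,0]]
[[17,3],[23,0],[24,1],[25,0]]
[[17,3],[23,0],[24,1],[25,0],[38,13],[44,0]]
[[17,3],[23,0],[24,1],[25,0],[38,13],[44,19],[45,0]]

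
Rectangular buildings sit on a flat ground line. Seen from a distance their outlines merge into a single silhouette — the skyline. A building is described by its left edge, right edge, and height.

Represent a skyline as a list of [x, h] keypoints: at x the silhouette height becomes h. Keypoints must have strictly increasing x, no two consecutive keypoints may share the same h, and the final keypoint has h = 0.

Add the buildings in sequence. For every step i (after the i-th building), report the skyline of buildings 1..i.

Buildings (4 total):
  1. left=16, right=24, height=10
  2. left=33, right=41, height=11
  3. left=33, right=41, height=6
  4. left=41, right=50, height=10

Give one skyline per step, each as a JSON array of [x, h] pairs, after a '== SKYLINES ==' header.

== SKYLINES ==
[[16,10],[24,0]]
[[16,10],[24,0],[33,11],[41,0]]
[[16,10],[24,0],[33,11],[41,0]]
[[16,10],[24,0],[33,11],[41,10],[50,0]]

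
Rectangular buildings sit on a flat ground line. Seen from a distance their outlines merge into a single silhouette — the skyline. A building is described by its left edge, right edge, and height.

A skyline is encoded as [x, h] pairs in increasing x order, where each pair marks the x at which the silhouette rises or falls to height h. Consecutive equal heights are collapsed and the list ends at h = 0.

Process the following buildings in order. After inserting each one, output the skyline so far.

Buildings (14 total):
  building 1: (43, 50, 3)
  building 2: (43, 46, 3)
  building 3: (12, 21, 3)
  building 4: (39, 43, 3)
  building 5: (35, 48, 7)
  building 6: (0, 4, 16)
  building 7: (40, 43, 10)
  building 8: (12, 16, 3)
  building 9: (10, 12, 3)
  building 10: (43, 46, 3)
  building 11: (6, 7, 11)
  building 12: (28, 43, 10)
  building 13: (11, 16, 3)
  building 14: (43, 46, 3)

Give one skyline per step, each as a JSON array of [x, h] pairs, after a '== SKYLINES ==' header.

== SKYLINES ==
[[43,3],[50,0]]
[[43,3],[50,0]]
[[12,3],[21,0],[43,3],[50,0]]
[[12,3],[21,0],[39,3],[50,0]]
[[12,3],[21,0],[35,7],[48,3],[50,0]]
[[0,16],[4,0],[12,3],[21,0],[35,7],[48,3],[50,0]]
[[0,16],[4,0],[12,3],[21,0],[35,7],[40,10],[43,7],[48,3],[50,0]]
[[0,16],[4,0],[12,3],[21,0],[35,7],[40,10],[43,7],[48,3],[50,0]]
[[0,16],[4,0],[10,3],[21,0],[35,7],[40,10],[43,7],[48,3],[50,0]]
[[0,16],[4,0],[10,3],[21,0],[35,7],[40,10],[43,7],[48,3],[50,0]]
[[0,16],[4,0],[6,11],[7,0],[10,3],[21,0],[35,7],[40,10],[43,7],[48,3],[50,0]]
[[0,16],[4,0],[6,11],[7,0],[10,3],[21,0],[28,10],[43,7],[48,3],[50,0]]
[[0,16],[4,0],[6,11],[7,0],[10,3],[21,0],[28,10],[43,7],[48,3],[50,0]]
[[0,16],[4,0],[6,11],[7,0],[10,3],[21,0],[28,10],[43,7],[48,3],[50,0]]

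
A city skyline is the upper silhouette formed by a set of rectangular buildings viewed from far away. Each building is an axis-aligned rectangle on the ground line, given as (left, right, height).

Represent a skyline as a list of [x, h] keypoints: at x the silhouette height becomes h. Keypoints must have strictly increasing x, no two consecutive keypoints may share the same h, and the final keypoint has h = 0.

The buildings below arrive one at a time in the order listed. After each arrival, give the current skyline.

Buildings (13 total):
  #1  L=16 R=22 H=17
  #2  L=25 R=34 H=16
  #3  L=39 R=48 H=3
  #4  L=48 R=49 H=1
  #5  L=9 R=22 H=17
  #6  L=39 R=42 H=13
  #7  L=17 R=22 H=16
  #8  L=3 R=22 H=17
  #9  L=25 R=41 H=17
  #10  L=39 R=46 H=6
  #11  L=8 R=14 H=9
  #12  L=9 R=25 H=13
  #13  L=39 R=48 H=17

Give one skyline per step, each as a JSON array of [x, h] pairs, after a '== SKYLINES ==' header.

== SKYLINES ==
[[16,17],[22,0]]
[[16,17],[22,0],[25,16],[34,0]]
[[16,17],[22,0],[25,16],[34,0],[39,3],[48,0]]
[[16,17],[22,0],[25,16],[34,0],[39,3],[48,1],[49,0]]
[[9,17],[22,0],[25,16],[34,0],[39,3],[48,1],[49,0]]
[[9,17],[22,0],[25,16],[34,0],[39,13],[42,3],[48,1],[49,0]]
[[9,17],[22,0],[25,16],[34,0],[39,13],[42,3],[48,1],[49,0]]
[[3,17],[22,0],[25,16],[34,0],[39,13],[42,3],[48,1],[49,0]]
[[3,17],[22,0],[25,17],[41,13],[42,3],[48,1],[49,0]]
[[3,17],[22,0],[25,17],[41,13],[42,6],[46,3],[48,1],[49,0]]
[[3,17],[22,0],[25,17],[41,13],[42,6],[46,3],[48,1],[49,0]]
[[3,17],[22,13],[25,17],[41,13],[42,6],[46,3],[48,1],[49,0]]
[[3,17],[22,13],[25,17],[48,1],[49,0]]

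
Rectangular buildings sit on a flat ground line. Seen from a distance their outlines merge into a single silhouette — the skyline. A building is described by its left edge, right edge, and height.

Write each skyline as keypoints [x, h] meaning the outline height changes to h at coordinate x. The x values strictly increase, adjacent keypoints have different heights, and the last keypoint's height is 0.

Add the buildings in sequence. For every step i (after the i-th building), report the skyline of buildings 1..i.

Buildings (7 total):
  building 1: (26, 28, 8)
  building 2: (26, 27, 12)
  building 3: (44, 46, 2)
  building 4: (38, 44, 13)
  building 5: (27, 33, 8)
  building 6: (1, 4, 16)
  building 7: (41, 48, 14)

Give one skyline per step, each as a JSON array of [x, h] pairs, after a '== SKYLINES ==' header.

== SKYLINES ==
[[26,8],[28,0]]
[[26,12],[27,8],[28,0]]
[[26,12],[27,8],[28,0],[44,2],[46,0]]
[[26,12],[27,8],[28,0],[38,13],[44,2],[46,0]]
[[26,12],[27,8],[33,0],[38,13],[44,2],[46,0]]
[[1,16],[4,0],[26,12],[27,8],[33,0],[38,13],[44,2],[46,0]]
[[1,16],[4,0],[26,12],[27,8],[33,0],[38,13],[41,14],[48,0]]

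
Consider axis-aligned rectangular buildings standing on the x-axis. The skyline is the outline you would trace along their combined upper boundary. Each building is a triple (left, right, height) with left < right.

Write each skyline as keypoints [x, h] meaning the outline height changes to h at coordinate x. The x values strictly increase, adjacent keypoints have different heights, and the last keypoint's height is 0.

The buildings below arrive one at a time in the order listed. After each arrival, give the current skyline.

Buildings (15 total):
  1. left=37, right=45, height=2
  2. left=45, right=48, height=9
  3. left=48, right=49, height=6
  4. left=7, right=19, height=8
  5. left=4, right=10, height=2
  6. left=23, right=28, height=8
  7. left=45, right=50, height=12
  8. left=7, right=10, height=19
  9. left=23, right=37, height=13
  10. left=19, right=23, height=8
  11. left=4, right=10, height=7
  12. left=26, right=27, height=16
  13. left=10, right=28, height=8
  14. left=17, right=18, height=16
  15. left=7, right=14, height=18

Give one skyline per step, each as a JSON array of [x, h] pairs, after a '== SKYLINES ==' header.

== SKYLINES ==
[[37,2],[45,0]]
[[37,2],[45,9],[48,0]]
[[37,2],[45,9],[48,6],[49,0]]
[[7,8],[19,0],[37,2],[45,9],[48,6],[49,0]]
[[4,2],[7,8],[19,0],[37,2],[45,9],[48,6],[49,0]]
[[4,2],[7,8],[19,0],[23,8],[28,0],[37,2],[45,9],[48,6],[49,0]]
[[4,2],[7,8],[19,0],[23,8],[28,0],[37,2],[45,12],[50,0]]
[[4,2],[7,19],[10,8],[19,0],[23,8],[28,0],[37,2],[45,12],[50,0]]
[[4,2],[7,19],[10,8],[19,0],[23,13],[37,2],[45,12],[50,0]]
[[4,2],[7,19],[10,8],[23,13],[37,2],[45,12],[50,0]]
[[4,7],[7,19],[10,8],[23,13],[37,2],[45,12],[50,0]]
[[4,7],[7,19],[10,8],[23,13],[26,16],[27,13],[37,2],[45,12],[50,0]]
[[4,7],[7,19],[10,8],[23,13],[26,16],[27,13],[37,2],[45,12],[50,0]]
[[4,7],[7,19],[10,8],[17,16],[18,8],[23,13],[26,16],[27,13],[37,2],[45,12],[50,0]]
[[4,7],[7,19],[10,18],[14,8],[17,16],[18,8],[23,13],[26,16],[27,13],[37,2],[45,12],[50,0]]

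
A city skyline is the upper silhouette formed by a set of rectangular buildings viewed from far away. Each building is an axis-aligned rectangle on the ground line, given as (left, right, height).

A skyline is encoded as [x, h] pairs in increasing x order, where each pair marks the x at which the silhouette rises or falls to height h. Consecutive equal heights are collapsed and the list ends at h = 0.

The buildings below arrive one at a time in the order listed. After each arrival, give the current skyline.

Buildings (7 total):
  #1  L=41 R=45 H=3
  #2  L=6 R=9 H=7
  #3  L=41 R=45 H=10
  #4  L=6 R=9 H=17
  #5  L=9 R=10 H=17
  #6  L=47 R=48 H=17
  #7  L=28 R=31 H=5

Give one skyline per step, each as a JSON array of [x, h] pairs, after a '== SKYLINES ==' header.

== SKYLINES ==
[[41,3],[45,0]]
[[6,7],[9,0],[41,3],[45,0]]
[[6,7],[9,0],[41,10],[45,0]]
[[6,17],[9,0],[41,10],[45,0]]
[[6,17],[10,0],[41,10],[45,0]]
[[6,17],[10,0],[41,10],[45,0],[47,17],[48,0]]
[[6,17],[10,0],[28,5],[31,0],[41,10],[45,0],[47,17],[48,0]]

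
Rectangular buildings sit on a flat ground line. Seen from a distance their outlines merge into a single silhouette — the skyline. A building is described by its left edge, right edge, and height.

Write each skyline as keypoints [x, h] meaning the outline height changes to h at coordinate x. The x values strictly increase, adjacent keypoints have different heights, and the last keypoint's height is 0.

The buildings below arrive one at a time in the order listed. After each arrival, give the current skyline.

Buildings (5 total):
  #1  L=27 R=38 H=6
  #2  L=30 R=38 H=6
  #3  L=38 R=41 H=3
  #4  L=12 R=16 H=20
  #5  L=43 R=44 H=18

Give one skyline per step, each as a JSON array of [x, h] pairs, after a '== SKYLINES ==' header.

== SKYLINES ==
[[27,6],[38,0]]
[[27,6],[38,0]]
[[27,6],[38,3],[41,0]]
[[12,20],[16,0],[27,6],[38,3],[41,0]]
[[12,20],[16,0],[27,6],[38,3],[41,0],[43,18],[44,0]]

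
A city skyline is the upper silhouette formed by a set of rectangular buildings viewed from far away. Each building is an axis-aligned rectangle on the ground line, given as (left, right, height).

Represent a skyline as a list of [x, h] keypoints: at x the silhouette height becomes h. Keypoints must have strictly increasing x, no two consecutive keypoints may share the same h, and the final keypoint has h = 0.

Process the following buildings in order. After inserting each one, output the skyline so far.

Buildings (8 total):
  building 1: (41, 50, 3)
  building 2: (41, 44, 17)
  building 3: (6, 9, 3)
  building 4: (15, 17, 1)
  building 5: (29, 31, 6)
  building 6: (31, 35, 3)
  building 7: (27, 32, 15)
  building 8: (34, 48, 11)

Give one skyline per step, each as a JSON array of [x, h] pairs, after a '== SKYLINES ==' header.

== SKYLINES ==
[[41,3],[50,0]]
[[41,17],[44,3],[50,0]]
[[6,3],[9,0],[41,17],[44,3],[50,0]]
[[6,3],[9,0],[15,1],[17,0],[41,17],[44,3],[50,0]]
[[6,3],[9,0],[15,1],[17,0],[29,6],[31,0],[41,17],[44,3],[50,0]]
[[6,3],[9,0],[15,1],[17,0],[29,6],[31,3],[35,0],[41,17],[44,3],[50,0]]
[[6,3],[9,0],[15,1],[17,0],[27,15],[32,3],[35,0],[41,17],[44,3],[50,0]]
[[6,3],[9,0],[15,1],[17,0],[27,15],[32,3],[34,11],[41,17],[44,11],[48,3],[50,0]]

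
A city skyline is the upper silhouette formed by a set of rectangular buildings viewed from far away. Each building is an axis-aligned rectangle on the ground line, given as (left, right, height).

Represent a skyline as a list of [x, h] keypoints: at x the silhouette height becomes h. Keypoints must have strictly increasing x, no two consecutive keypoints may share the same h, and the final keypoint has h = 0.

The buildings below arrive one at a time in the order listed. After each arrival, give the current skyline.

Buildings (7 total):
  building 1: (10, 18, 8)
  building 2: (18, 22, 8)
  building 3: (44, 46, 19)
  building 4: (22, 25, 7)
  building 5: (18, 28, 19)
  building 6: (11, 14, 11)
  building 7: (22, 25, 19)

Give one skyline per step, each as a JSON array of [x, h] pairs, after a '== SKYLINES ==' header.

== SKYLINES ==
[[10,8],[18,0]]
[[10,8],[22,0]]
[[10,8],[22,0],[44,19],[46,0]]
[[10,8],[22,7],[25,0],[44,19],[46,0]]
[[10,8],[18,19],[28,0],[44,19],[46,0]]
[[10,8],[11,11],[14,8],[18,19],[28,0],[44,19],[46,0]]
[[10,8],[11,11],[14,8],[18,19],[28,0],[44,19],[46,0]]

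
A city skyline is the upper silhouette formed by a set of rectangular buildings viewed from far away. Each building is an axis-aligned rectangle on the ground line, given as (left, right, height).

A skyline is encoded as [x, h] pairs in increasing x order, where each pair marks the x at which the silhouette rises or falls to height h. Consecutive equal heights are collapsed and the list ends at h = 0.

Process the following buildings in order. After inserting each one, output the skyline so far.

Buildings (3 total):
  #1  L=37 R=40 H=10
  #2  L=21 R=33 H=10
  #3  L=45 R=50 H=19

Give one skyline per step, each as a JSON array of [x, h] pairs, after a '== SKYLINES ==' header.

== SKYLINES ==
[[37,10],[40,0]]
[[21,10],[33,0],[37,10],[40,0]]
[[21,10],[33,0],[37,10],[40,0],[45,19],[50,0]]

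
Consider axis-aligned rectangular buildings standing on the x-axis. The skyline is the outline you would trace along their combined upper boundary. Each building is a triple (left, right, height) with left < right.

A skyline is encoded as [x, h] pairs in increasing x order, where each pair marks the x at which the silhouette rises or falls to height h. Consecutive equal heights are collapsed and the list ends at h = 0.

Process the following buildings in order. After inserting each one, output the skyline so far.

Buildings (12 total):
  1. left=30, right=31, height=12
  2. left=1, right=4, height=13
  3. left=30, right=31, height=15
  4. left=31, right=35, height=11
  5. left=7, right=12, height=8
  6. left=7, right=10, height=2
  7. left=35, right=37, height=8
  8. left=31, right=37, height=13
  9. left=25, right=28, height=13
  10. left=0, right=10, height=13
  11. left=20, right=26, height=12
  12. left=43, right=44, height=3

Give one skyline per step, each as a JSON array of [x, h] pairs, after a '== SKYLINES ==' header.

== SKYLINES ==
[[30,12],[31,0]]
[[1,13],[4,0],[30,12],[31,0]]
[[1,13],[4,0],[30,15],[31,0]]
[[1,13],[4,0],[30,15],[31,11],[35,0]]
[[1,13],[4,0],[7,8],[12,0],[30,15],[31,11],[35,0]]
[[1,13],[4,0],[7,8],[12,0],[30,15],[31,11],[35,0]]
[[1,13],[4,0],[7,8],[12,0],[30,15],[31,11],[35,8],[37,0]]
[[1,13],[4,0],[7,8],[12,0],[30,15],[31,13],[37,0]]
[[1,13],[4,0],[7,8],[12,0],[25,13],[28,0],[30,15],[31,13],[37,0]]
[[0,13],[10,8],[12,0],[25,13],[28,0],[30,15],[31,13],[37,0]]
[[0,13],[10,8],[12,0],[20,12],[25,13],[28,0],[30,15],[31,13],[37,0]]
[[0,13],[10,8],[12,0],[20,12],[25,13],[28,0],[30,15],[31,13],[37,0],[43,3],[44,0]]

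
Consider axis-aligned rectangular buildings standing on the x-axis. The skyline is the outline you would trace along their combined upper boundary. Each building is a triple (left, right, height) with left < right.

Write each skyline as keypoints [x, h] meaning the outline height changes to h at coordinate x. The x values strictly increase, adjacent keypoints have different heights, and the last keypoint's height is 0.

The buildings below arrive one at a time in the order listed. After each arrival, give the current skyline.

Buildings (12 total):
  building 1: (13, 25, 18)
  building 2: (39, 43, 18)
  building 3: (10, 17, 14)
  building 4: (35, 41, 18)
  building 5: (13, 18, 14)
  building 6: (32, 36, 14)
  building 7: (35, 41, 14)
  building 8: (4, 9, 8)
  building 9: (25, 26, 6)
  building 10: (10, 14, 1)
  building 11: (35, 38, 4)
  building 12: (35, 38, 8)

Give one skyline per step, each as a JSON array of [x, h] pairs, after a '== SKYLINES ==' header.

== SKYLINES ==
[[13,18],[25,0]]
[[13,18],[25,0],[39,18],[43,0]]
[[10,14],[13,18],[25,0],[39,18],[43,0]]
[[10,14],[13,18],[25,0],[35,18],[43,0]]
[[10,14],[13,18],[25,0],[35,18],[43,0]]
[[10,14],[13,18],[25,0],[32,14],[35,18],[43,0]]
[[10,14],[13,18],[25,0],[32,14],[35,18],[43,0]]
[[4,8],[9,0],[10,14],[13,18],[25,0],[32,14],[35,18],[43,0]]
[[4,8],[9,0],[10,14],[13,18],[25,6],[26,0],[32,14],[35,18],[43,0]]
[[4,8],[9,0],[10,14],[13,18],[25,6],[26,0],[32,14],[35,18],[43,0]]
[[4,8],[9,0],[10,14],[13,18],[25,6],[26,0],[32,14],[35,18],[43,0]]
[[4,8],[9,0],[10,14],[13,18],[25,6],[26,0],[32,14],[35,18],[43,0]]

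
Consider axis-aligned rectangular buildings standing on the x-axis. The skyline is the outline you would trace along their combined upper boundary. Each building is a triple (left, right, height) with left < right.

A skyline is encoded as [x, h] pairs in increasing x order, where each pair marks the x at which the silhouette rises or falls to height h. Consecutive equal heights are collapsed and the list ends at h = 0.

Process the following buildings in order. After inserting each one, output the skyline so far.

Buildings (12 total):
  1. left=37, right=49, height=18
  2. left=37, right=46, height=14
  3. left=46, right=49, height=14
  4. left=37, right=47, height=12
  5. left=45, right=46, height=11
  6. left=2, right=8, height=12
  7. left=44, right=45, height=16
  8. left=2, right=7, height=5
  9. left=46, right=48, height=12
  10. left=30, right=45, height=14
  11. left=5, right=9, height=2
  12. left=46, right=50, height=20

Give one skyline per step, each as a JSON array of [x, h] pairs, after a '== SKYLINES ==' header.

== SKYLINES ==
[[37,18],[49,0]]
[[37,18],[49,0]]
[[37,18],[49,0]]
[[37,18],[49,0]]
[[37,18],[49,0]]
[[2,12],[8,0],[37,18],[49,0]]
[[2,12],[8,0],[37,18],[49,0]]
[[2,12],[8,0],[37,18],[49,0]]
[[2,12],[8,0],[37,18],[49,0]]
[[2,12],[8,0],[30,14],[37,18],[49,0]]
[[2,12],[8,2],[9,0],[30,14],[37,18],[49,0]]
[[2,12],[8,2],[9,0],[30,14],[37,18],[46,20],[50,0]]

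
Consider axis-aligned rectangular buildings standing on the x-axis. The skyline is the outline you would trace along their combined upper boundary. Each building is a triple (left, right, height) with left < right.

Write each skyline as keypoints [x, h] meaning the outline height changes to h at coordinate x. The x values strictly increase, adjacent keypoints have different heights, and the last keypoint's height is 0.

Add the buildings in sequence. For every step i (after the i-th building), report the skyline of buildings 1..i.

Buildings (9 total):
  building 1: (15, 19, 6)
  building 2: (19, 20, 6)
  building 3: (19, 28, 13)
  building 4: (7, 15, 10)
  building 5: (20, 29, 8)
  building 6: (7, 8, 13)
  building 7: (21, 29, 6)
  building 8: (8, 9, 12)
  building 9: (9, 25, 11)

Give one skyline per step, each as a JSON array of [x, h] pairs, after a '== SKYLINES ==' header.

== SKYLINES ==
[[15,6],[19,0]]
[[15,6],[20,0]]
[[15,6],[19,13],[28,0]]
[[7,10],[15,6],[19,13],[28,0]]
[[7,10],[15,6],[19,13],[28,8],[29,0]]
[[7,13],[8,10],[15,6],[19,13],[28,8],[29,0]]
[[7,13],[8,10],[15,6],[19,13],[28,8],[29,0]]
[[7,13],[8,12],[9,10],[15,6],[19,13],[28,8],[29,0]]
[[7,13],[8,12],[9,11],[19,13],[28,8],[29,0]]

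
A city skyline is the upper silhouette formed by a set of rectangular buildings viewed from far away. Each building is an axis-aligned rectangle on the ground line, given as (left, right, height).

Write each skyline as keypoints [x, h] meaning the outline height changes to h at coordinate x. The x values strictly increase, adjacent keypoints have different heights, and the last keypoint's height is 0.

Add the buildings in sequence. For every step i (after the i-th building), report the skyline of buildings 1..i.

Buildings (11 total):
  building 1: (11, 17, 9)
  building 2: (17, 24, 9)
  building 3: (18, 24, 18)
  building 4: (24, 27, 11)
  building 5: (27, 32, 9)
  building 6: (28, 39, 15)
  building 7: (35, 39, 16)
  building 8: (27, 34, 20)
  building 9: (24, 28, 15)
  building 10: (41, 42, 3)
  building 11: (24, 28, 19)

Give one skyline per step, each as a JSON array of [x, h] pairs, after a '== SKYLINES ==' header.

== SKYLINES ==
[[11,9],[17,0]]
[[11,9],[24,0]]
[[11,9],[18,18],[24,0]]
[[11,9],[18,18],[24,11],[27,0]]
[[11,9],[18,18],[24,11],[27,9],[32,0]]
[[11,9],[18,18],[24,11],[27,9],[28,15],[39,0]]
[[11,9],[18,18],[24,11],[27,9],[28,15],[35,16],[39,0]]
[[11,9],[18,18],[24,11],[27,20],[34,15],[35,16],[39,0]]
[[11,9],[18,18],[24,15],[27,20],[34,15],[35,16],[39,0]]
[[11,9],[18,18],[24,15],[27,20],[34,15],[35,16],[39,0],[41,3],[42,0]]
[[11,9],[18,18],[24,19],[27,20],[34,15],[35,16],[39,0],[41,3],[42,0]]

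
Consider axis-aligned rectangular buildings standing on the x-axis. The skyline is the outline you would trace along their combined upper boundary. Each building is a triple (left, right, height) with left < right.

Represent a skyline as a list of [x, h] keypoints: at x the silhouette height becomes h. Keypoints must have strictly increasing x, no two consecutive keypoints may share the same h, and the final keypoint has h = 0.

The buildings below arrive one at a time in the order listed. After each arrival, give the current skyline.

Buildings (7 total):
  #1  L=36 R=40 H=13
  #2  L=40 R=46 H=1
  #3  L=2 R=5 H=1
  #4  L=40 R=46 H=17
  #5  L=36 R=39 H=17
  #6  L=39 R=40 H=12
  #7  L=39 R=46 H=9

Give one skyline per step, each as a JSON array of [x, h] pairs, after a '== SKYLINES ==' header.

== SKYLINES ==
[[36,13],[40,0]]
[[36,13],[40,1],[46,0]]
[[2,1],[5,0],[36,13],[40,1],[46,0]]
[[2,1],[5,0],[36,13],[40,17],[46,0]]
[[2,1],[5,0],[36,17],[39,13],[40,17],[46,0]]
[[2,1],[5,0],[36,17],[39,13],[40,17],[46,0]]
[[2,1],[5,0],[36,17],[39,13],[40,17],[46,0]]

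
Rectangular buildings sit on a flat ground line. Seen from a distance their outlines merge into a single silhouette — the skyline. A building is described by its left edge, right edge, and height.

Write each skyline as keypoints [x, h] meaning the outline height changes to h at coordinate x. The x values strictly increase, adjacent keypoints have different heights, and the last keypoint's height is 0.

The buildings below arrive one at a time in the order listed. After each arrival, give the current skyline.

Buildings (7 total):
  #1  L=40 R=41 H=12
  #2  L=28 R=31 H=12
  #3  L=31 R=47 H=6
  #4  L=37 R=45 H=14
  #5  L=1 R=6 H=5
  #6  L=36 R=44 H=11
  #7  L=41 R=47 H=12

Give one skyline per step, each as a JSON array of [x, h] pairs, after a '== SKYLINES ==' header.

== SKYLINES ==
[[40,12],[41,0]]
[[28,12],[31,0],[40,12],[41,0]]
[[28,12],[31,6],[40,12],[41,6],[47,0]]
[[28,12],[31,6],[37,14],[45,6],[47,0]]
[[1,5],[6,0],[28,12],[31,6],[37,14],[45,6],[47,0]]
[[1,5],[6,0],[28,12],[31,6],[36,11],[37,14],[45,6],[47,0]]
[[1,5],[6,0],[28,12],[31,6],[36,11],[37,14],[45,12],[47,0]]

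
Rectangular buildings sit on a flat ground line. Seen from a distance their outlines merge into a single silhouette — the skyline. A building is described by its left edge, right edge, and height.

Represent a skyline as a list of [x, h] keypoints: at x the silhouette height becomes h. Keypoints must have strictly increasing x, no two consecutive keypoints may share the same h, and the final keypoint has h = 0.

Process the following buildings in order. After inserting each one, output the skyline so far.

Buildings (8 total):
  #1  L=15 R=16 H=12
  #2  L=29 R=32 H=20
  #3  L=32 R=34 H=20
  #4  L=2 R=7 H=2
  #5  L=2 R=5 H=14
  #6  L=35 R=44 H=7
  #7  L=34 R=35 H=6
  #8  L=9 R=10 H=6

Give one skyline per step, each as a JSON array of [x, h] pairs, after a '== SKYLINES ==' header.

== SKYLINES ==
[[15,12],[16,0]]
[[15,12],[16,0],[29,20],[32,0]]
[[15,12],[16,0],[29,20],[34,0]]
[[2,2],[7,0],[15,12],[16,0],[29,20],[34,0]]
[[2,14],[5,2],[7,0],[15,12],[16,0],[29,20],[34,0]]
[[2,14],[5,2],[7,0],[15,12],[16,0],[29,20],[34,0],[35,7],[44,0]]
[[2,14],[5,2],[7,0],[15,12],[16,0],[29,20],[34,6],[35,7],[44,0]]
[[2,14],[5,2],[7,0],[9,6],[10,0],[15,12],[16,0],[29,20],[34,6],[35,7],[44,0]]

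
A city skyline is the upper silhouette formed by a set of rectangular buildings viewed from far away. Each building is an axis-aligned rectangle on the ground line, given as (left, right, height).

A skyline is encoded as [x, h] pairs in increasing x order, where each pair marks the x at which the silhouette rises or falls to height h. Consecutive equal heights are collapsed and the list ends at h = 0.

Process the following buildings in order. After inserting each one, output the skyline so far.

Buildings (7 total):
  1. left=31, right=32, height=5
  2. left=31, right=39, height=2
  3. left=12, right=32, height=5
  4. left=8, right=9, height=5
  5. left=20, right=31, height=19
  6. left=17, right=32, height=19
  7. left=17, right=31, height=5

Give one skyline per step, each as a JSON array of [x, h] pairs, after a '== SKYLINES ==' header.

== SKYLINES ==
[[31,5],[32,0]]
[[31,5],[32,2],[39,0]]
[[12,5],[32,2],[39,0]]
[[8,5],[9,0],[12,5],[32,2],[39,0]]
[[8,5],[9,0],[12,5],[20,19],[31,5],[32,2],[39,0]]
[[8,5],[9,0],[12,5],[17,19],[32,2],[39,0]]
[[8,5],[9,0],[12,5],[17,19],[32,2],[39,0]]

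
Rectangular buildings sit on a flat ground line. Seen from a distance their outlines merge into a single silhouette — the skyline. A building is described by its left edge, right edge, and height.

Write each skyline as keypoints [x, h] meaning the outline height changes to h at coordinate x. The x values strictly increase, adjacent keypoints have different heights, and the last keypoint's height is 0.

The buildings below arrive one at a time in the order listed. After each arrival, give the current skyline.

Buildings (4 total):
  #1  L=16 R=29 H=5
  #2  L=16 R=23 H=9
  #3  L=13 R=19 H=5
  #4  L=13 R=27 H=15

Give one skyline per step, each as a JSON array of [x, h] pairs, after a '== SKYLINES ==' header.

== SKYLINES ==
[[16,5],[29,0]]
[[16,9],[23,5],[29,0]]
[[13,5],[16,9],[23,5],[29,0]]
[[13,15],[27,5],[29,0]]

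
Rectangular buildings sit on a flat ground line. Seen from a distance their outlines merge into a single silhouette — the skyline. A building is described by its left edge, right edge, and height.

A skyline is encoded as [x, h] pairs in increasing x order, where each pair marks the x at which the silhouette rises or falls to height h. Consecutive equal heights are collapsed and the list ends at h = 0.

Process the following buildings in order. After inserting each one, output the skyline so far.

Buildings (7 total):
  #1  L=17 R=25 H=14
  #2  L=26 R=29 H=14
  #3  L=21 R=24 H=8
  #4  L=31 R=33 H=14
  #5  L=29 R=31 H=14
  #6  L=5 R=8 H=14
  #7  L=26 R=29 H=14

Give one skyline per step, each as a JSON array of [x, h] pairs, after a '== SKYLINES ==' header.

== SKYLINES ==
[[17,14],[25,0]]
[[17,14],[25,0],[26,14],[29,0]]
[[17,14],[25,0],[26,14],[29,0]]
[[17,14],[25,0],[26,14],[29,0],[31,14],[33,0]]
[[17,14],[25,0],[26,14],[33,0]]
[[5,14],[8,0],[17,14],[25,0],[26,14],[33,0]]
[[5,14],[8,0],[17,14],[25,0],[26,14],[33,0]]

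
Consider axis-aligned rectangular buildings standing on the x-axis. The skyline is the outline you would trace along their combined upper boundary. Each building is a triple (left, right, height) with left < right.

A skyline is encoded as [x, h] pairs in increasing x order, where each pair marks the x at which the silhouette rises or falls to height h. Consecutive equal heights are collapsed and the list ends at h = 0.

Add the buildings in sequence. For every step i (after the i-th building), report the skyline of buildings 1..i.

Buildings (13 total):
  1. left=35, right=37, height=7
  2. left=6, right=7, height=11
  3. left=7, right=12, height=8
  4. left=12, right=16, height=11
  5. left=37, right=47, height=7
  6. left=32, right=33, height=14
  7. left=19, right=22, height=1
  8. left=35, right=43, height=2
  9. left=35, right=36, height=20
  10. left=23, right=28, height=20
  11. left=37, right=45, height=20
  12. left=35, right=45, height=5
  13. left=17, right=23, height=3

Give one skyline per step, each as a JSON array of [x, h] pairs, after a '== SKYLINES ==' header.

== SKYLINES ==
[[35,7],[37,0]]
[[6,11],[7,0],[35,7],[37,0]]
[[6,11],[7,8],[12,0],[35,7],[37,0]]
[[6,11],[7,8],[12,11],[16,0],[35,7],[37,0]]
[[6,11],[7,8],[12,11],[16,0],[35,7],[47,0]]
[[6,11],[7,8],[12,11],[16,0],[32,14],[33,0],[35,7],[47,0]]
[[6,11],[7,8],[12,11],[16,0],[19,1],[22,0],[32,14],[33,0],[35,7],[47,0]]
[[6,11],[7,8],[12,11],[16,0],[19,1],[22,0],[32,14],[33,0],[35,7],[47,0]]
[[6,11],[7,8],[12,11],[16,0],[19,1],[22,0],[32,14],[33,0],[35,20],[36,7],[47,0]]
[[6,11],[7,8],[12,11],[16,0],[19,1],[22,0],[23,20],[28,0],[32,14],[33,0],[35,20],[36,7],[47,0]]
[[6,11],[7,8],[12,11],[16,0],[19,1],[22,0],[23,20],[28,0],[32,14],[33,0],[35,20],[36,7],[37,20],[45,7],[47,0]]
[[6,11],[7,8],[12,11],[16,0],[19,1],[22,0],[23,20],[28,0],[32,14],[33,0],[35,20],[36,7],[37,20],[45,7],[47,0]]
[[6,11],[7,8],[12,11],[16,0],[17,3],[23,20],[28,0],[32,14],[33,0],[35,20],[36,7],[37,20],[45,7],[47,0]]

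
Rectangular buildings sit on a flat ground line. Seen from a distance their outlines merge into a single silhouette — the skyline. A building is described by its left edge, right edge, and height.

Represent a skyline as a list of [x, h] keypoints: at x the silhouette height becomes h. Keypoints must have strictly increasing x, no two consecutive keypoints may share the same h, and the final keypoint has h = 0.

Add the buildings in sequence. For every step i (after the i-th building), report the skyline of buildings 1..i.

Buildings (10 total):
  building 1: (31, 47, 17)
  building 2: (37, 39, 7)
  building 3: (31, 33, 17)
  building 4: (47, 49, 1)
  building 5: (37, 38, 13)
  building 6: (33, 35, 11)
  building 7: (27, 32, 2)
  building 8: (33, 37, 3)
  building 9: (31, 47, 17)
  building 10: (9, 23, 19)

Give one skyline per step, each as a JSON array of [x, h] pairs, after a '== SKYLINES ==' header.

== SKYLINES ==
[[31,17],[47,0]]
[[31,17],[47,0]]
[[31,17],[47,0]]
[[31,17],[47,1],[49,0]]
[[31,17],[47,1],[49,0]]
[[31,17],[47,1],[49,0]]
[[27,2],[31,17],[47,1],[49,0]]
[[27,2],[31,17],[47,1],[49,0]]
[[27,2],[31,17],[47,1],[49,0]]
[[9,19],[23,0],[27,2],[31,17],[47,1],[49,0]]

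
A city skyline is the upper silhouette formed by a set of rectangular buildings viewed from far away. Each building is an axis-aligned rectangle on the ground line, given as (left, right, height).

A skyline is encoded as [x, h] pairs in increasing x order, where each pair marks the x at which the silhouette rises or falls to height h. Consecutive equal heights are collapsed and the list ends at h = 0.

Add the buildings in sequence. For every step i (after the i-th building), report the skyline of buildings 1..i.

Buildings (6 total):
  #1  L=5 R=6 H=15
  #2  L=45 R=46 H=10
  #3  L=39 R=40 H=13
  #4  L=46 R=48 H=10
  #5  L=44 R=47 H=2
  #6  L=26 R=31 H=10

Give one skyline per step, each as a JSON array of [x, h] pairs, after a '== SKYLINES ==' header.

== SKYLINES ==
[[5,15],[6,0]]
[[5,15],[6,0],[45,10],[46,0]]
[[5,15],[6,0],[39,13],[40,0],[45,10],[46,0]]
[[5,15],[6,0],[39,13],[40,0],[45,10],[48,0]]
[[5,15],[6,0],[39,13],[40,0],[44,2],[45,10],[48,0]]
[[5,15],[6,0],[26,10],[31,0],[39,13],[40,0],[44,2],[45,10],[48,0]]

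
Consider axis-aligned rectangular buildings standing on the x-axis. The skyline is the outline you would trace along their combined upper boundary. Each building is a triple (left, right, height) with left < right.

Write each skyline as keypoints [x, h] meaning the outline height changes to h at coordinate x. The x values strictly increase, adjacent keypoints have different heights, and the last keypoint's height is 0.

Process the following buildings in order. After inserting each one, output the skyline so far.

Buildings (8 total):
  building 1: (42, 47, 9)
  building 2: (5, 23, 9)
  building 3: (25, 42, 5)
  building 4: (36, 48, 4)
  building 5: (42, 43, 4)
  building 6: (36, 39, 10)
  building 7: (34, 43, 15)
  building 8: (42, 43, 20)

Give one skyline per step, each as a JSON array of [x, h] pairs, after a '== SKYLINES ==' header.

== SKYLINES ==
[[42,9],[47,0]]
[[5,9],[23,0],[42,9],[47,0]]
[[5,9],[23,0],[25,5],[42,9],[47,0]]
[[5,9],[23,0],[25,5],[42,9],[47,4],[48,0]]
[[5,9],[23,0],[25,5],[42,9],[47,4],[48,0]]
[[5,9],[23,0],[25,5],[36,10],[39,5],[42,9],[47,4],[48,0]]
[[5,9],[23,0],[25,5],[34,15],[43,9],[47,4],[48,0]]
[[5,9],[23,0],[25,5],[34,15],[42,20],[43,9],[47,4],[48,0]]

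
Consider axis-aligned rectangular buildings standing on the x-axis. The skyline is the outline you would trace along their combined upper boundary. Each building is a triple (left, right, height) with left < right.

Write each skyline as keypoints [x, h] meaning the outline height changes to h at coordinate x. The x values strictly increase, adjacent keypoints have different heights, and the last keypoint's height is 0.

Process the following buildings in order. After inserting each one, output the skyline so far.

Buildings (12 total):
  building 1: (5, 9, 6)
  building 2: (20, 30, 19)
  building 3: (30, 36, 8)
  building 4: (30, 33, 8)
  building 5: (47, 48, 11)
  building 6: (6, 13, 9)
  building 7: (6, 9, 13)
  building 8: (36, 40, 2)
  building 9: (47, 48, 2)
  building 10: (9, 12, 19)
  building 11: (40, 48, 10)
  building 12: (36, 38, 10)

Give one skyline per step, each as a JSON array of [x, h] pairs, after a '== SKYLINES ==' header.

== SKYLINES ==
[[5,6],[9,0]]
[[5,6],[9,0],[20,19],[30,0]]
[[5,6],[9,0],[20,19],[30,8],[36,0]]
[[5,6],[9,0],[20,19],[30,8],[36,0]]
[[5,6],[9,0],[20,19],[30,8],[36,0],[47,11],[48,0]]
[[5,6],[6,9],[13,0],[20,19],[30,8],[36,0],[47,11],[48,0]]
[[5,6],[6,13],[9,9],[13,0],[20,19],[30,8],[36,0],[47,11],[48,0]]
[[5,6],[6,13],[9,9],[13,0],[20,19],[30,8],[36,2],[40,0],[47,11],[48,0]]
[[5,6],[6,13],[9,9],[13,0],[20,19],[30,8],[36,2],[40,0],[47,11],[48,0]]
[[5,6],[6,13],[9,19],[12,9],[13,0],[20,19],[30,8],[36,2],[40,0],[47,11],[48,0]]
[[5,6],[6,13],[9,19],[12,9],[13,0],[20,19],[30,8],[36,2],[40,10],[47,11],[48,0]]
[[5,6],[6,13],[9,19],[12,9],[13,0],[20,19],[30,8],[36,10],[38,2],[40,10],[47,11],[48,0]]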